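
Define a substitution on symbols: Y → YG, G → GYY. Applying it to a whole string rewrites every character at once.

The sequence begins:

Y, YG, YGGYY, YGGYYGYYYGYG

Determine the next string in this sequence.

YGGYYGYYYGYGGYYYGYGYGGYYYGGYY

Rewriting each symbol of YGGYYGYYYGYG: Y→YG, G→GYY, G→GYY, Y→YG, Y→YG, G→GYY, Y→YG, Y→YG, Y→YG, G→GYY, Y→YG, G→GYY, which concatenates to YG GYY GYY YG YG GYY YG YG YG GYY YG GYY.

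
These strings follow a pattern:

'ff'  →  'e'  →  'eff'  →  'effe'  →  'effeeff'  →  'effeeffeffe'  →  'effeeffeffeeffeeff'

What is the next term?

This is a Fibonacci-style word recurrence s(k) = s(k−1)·s(k−2): e.g. e·ff = eff.
The next term joins effeeffeffeeffeeff and effeeffeffe.

effeeffeffeeffeeffeffeeffeffe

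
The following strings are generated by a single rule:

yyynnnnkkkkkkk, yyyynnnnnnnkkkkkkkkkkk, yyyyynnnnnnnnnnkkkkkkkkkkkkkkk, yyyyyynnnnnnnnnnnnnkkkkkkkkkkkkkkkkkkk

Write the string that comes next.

Reading off run lengths: y runs 3, 4, 5, 6; n runs 4, 7, 10, 13; k runs 7, 11, 15, 19 — each is linear in n, where the shown terms are n = 2, 3, 4, 5.
At n = 6 the blocks have lengths 7, 16, 23.

yyyyyyynnnnnnnnnnnnnnnnkkkkkkkkkkkkkkkkkkkkkkk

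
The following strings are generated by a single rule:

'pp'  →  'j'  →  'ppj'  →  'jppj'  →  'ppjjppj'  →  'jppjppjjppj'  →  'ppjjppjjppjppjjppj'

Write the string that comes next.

jppjppjjppjppjjppjjppjppjjppj

This is a Fibonacci-style word recurrence s(k) = s(k−2)·s(k−1): e.g. pp·j = ppj.
So term 8 is jppjppjjppj·ppjjppjjppjppjjppj.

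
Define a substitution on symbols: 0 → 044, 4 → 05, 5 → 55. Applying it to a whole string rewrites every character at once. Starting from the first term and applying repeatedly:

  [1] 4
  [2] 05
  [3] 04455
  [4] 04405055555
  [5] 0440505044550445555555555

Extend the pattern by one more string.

φ(0440505044550445555555555) expands symbol-by-symbol to 044 05 05 044 55 044 55 044 05 05 55 55 044 05 05 55 55 55 55 55 55 55 55 55 55; joining the 25 pieces gives the next term.

0440505044550445504405055555044050555555555555555555555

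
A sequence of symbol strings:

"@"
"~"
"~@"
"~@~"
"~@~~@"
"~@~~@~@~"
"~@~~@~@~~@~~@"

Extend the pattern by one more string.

This is a Fibonacci-style word recurrence s(k) = s(k−1)·s(k−2): e.g. ~·@ = ~@.
So term 8 is ~@~~@~@~~@~~@·~@~~@~@~.

~@~~@~@~~@~~@~@~~@~@~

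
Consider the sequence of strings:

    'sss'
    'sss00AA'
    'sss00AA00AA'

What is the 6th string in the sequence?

sss00AA00AA00AA00AA00AA

Each term is the previous one with 00AA appended.
From sss00AA00AA, 3 further steps: sss00AA00AA → sss00AA00AA00AA → sss00AA00AA00AA00AA → (answer).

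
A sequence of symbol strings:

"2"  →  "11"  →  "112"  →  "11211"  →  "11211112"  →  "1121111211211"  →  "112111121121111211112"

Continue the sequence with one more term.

1121111211211112111121121111211211

This is a Fibonacci-style word recurrence s(k) = s(k−1)·s(k−2): e.g. 11·2 = 112.
The next term joins 112111121121111211112 and 1121111211211.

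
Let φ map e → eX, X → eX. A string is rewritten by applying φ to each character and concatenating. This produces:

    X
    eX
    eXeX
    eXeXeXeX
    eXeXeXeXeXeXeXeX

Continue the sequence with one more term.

eXeXeXeXeXeXeXeXeXeXeXeXeXeXeXeX

Applying the rule to each of the 16 symbols of eXeXeXeXeXeXeXeX gives the pieces eX eX eX eX eX eX eX eX eX eX eX eX eX eX eX eX, which concatenate to the answer.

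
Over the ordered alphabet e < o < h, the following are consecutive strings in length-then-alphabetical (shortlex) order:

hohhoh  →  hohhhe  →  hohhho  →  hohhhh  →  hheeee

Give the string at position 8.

hheeoe

Advancing 3 positions from hheeee through hheeee → hheeeo → hheeeh reaches term 8.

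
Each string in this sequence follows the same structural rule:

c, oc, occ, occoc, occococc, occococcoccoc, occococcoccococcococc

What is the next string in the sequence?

Each term (from the third on) is the previous term followed by the one before it: term 3 = oc·c = occ.
Continuing: occococcoccococcococc · occococcoccoc gives term 8.

occococcoccococcococcoccococcoccoc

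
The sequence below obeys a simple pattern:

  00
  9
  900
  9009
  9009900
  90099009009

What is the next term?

Each term (from the third on) is the previous term followed by the one before it: term 3 = 9·00 = 900.
Continuing: 90099009009 · 9009900 gives term 7.

900990090099009900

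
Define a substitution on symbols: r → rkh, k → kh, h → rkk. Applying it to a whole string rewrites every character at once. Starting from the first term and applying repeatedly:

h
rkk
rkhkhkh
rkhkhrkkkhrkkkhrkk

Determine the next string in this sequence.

Rewriting the 18 symbols of rkhkhrkkkhrkkkhrkk one by one yields rkh kh rkk kh rkk rkh kh kh kh rkk rkh kh kh kh rkk rkh kh kh; concatenated:

rkhkhrkkkhrkkrkhkhkhkhrkkrkhkhkhkhrkkrkhkhkh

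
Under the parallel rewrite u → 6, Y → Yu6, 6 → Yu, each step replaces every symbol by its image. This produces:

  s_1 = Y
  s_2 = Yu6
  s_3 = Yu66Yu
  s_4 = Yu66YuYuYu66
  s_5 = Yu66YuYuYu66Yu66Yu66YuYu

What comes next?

Yu66YuYuYu66Yu66Yu66YuYuYu66YuYuYu66YuYuYu66Yu66

Applying the rule to each of the 24 symbols of Yu66YuYuYu66Yu66Yu66YuYu gives the pieces Yu6 6 Yu Yu Yu6 6 Yu6 6 Yu6 6 Yu Yu Yu6 6 Yu Yu Yu6 6 Yu Yu Yu6 6 Yu6 6, which concatenate to the answer.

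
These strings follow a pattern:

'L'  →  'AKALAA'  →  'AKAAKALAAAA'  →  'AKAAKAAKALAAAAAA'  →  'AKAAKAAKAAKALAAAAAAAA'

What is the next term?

s(k+1) = AKA·s(k)·AA, so each term gains AKA as a prefix and AA as a suffix.
So the next term is AKA·AKAAKAAKAAKALAAAAAAAA·AA.

AKAAKAAKAAKAAKALAAAAAAAAAA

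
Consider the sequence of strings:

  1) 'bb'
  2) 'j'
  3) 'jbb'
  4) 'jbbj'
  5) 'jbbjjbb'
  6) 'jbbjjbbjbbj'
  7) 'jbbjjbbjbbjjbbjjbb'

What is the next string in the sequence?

jbbjjbbjbbjjbbjjbbjbbjjbbjbbj

This is a Fibonacci-style word recurrence s(k) = s(k−1)·s(k−2): e.g. j·bb = jbb.
The next term joins jbbjjbbjbbjjbbjjbb and jbbjjbbjbbj.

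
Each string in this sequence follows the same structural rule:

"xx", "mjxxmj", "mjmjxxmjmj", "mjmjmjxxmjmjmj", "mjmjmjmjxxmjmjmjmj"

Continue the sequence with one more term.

mjmjmjmjmjxxmjmjmjmjmj

Each term wraps the previous one in mj on the left and mj on the right.
So the next term is mj·mjmjmjmjxxmjmjmjmj·mj.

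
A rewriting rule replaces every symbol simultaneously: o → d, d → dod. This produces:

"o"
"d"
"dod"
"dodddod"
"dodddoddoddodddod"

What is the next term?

dodddoddoddodddoddodddoddodddoddoddodddod

Applying the rule to each of the 17 symbols of dodddoddoddodddod gives the pieces dod d dod dod dod d dod dod d dod dod d dod dod dod d dod, which concatenate to the answer.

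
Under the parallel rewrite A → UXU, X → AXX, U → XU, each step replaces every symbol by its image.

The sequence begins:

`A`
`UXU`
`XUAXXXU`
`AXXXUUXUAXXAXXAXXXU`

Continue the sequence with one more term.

Applying the rule to each of the 19 symbols of AXXXUUXUAXXAXXAXXXU gives the pieces UXU AXX AXX AXX XU XU AXX XU UXU AXX AXX UXU AXX AXX UXU AXX AXX AXX XU, which concatenate to the answer.

UXUAXXAXXAXXXUXUAXXXUUXUAXXAXXUXUAXXAXXUXUAXXAXXAXXXU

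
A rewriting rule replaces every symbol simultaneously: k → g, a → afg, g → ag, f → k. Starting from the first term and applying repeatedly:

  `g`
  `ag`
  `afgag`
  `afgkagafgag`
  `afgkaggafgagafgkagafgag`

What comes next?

Applying the rule to each of the 23 symbols of afgkaggafgagafgkagafgag gives the pieces afg k ag g afg ag ag afg k ag afg ag afg k ag g afg ag afg k ag afg ag, which concatenate to the answer.

afgkaggafgagagafgkagafgagafgkaggafgagafgkagafgag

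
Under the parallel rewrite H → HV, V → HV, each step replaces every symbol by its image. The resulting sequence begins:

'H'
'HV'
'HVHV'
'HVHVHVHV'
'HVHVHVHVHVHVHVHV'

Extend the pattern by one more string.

HVHVHVHVHVHVHVHVHVHVHVHVHVHVHVHV

Replace each of the 16 characters of HVHVHVHVHVHVHVHV in place — HV HV HV HV HV HV HV HV HV HV HV HV HV HV HV HV — and concatenate.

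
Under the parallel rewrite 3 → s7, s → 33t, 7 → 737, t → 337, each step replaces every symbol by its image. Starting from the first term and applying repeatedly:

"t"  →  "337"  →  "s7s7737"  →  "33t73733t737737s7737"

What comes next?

φ(33t73733t737737s7737) expands symbol-by-symbol to s7 s7 337 737 s7 737 s7 s7 337 737 s7 737 737 s7 737 33t 737 737 s7 737; joining the 20 pieces gives the next term.

s7s7337737s7737s7s7337737s7737737s773733t737737s7737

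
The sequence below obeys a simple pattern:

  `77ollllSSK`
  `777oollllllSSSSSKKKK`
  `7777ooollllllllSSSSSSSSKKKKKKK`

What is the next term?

77777oooollllllllllSSSSSSSSSSSKKKKKKKKKK

Reading off run lengths: 7 runs 2, 3, 4; o runs 1, 2, 3; l runs 4, 6, 8; S runs 2, 5, 8; K runs 1, 4, 7 — each is linear in n (n = 1, 2, …).
For the next term, n = 4, so the run lengths are 5, 4, 10, 11, 10.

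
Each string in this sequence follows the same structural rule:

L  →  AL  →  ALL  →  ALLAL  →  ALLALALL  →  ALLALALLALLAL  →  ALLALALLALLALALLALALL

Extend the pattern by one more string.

ALLALALLALLALALLALALLALLALALLALLAL

Each term (from the third on) is the previous term followed by the one before it: term 3 = AL·L = ALL.
Continuing: ALLALALLALLALALLALALL · ALLALALLALLAL gives term 8.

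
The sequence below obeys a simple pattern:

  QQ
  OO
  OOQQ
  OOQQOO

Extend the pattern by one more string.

OOQQOOOOQQ

Each term (from the third on) is the previous term followed by the one before it: term 3 = OO·QQ = OOQQ.
So term 5 is OOQQOO·OOQQ.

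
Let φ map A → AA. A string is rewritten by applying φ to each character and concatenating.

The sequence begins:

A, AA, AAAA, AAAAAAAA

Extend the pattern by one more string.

AAAAAAAAAAAAAAAA

Rewriting each symbol of AAAAAAAA: A→AA, A→AA, A→AA, A→AA, A→AA, A→AA, A→AA, A→AA, which concatenates to AA AA AA AA AA AA AA AA.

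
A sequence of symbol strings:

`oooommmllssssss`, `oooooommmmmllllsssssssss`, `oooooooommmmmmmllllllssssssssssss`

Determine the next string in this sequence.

Each string has the form o^{2n} m^{2n-1} l^{2n-2} s^{3n}, where the shown terms are n = 2, 3, 4.
For the next term, n = 5, so the run lengths are 10, 9, 8, 15.

oooooooooommmmmmmmmllllllllsssssssssssssss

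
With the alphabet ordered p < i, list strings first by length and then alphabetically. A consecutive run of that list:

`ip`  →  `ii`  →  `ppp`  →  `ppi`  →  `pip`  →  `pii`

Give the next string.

The successor of pii increments the rightmost position that isn't already i and resets every position after it to p.

ipp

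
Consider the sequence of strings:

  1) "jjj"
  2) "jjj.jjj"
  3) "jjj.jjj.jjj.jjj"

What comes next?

Each string is two copies of the previous one joined by '.'.
Doubling jjj.jjj.jjj.jjj with '.' between the halves:

jjj.jjj.jjj.jjj.jjj.jjj.jjj.jjj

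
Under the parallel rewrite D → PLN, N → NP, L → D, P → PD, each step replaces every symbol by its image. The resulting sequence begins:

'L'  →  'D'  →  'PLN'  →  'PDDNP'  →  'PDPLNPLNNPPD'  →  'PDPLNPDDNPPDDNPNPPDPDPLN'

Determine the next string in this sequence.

PDPLNPDDNPPDPLNPLNNPPDPDPLNPLNNPPDNPPDPDPLNPDPLNPDDNP

φ(PDPLNPDDNPPDDNPNPPDPDPLN) expands symbol-by-symbol to PD PLN PD D NP PD PLN PLN NP PD PD PLN PLN NP PD NP PD PD PLN PD PLN PD D NP; joining the 24 pieces gives the next term.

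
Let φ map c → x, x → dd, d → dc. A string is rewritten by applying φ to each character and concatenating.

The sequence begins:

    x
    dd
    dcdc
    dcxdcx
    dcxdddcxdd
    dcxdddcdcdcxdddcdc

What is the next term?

φ(dcxdddcdcdcxdddcdc) expands symbol-by-symbol to dc x dd dc dc dc x dc x dc x dd dc dc dc x dc x; joining the 18 pieces gives the next term.

dcxdddcdcdcxdcxdcxdddcdcdcxdcx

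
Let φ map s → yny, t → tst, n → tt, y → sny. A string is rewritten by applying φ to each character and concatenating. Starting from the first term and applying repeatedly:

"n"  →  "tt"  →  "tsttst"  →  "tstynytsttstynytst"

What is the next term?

Rewriting the 18 symbols of tstynytsttstynytst one by one yields tst yny tst sny tt sny tst yny tst tst yny tst sny tt sny tst yny tst; concatenated:

tstynytstsnyttsnytstynytsttstynytstsnyttsnytstynytst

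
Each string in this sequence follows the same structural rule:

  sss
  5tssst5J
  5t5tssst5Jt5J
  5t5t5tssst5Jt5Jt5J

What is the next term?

Every step adds 5t to the front and t5J to the end of the previous string.
One more step from 5t5t5tssst5Jt5Jt5J gives the answer.

5t5t5t5tssst5Jt5Jt5Jt5J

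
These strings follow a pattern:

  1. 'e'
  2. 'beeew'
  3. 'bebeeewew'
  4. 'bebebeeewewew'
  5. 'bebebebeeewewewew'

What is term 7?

bebebebebebeeewewewewewew

Each term wraps the previous one in be on the left and ew on the right.
From bebebebeeewewewew, 2 further steps: bebebebeeewewewew → bebebebebeeewewewewew → (answer).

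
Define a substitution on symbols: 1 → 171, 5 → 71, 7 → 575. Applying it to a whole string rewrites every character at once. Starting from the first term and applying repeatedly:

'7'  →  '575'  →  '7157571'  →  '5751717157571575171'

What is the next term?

φ(5751717157571575171) expands symbol-by-symbol to 71 575 71 171 575 171 575 171 71 575 71 575 171 71 575 71 171 575 171; joining the 19 pieces gives the next term.

715757117157517157517171575715751717157571171575171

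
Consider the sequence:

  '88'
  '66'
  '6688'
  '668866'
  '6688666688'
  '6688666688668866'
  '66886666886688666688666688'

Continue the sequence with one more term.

668866668866886666886666886688666688668866

From term 3 onward, concatenate the last term with the second-to-last: 66·88 = 6688, 6688·66 = 668866, …
So term 8 is 66886666886688666688666688·6688666688668866.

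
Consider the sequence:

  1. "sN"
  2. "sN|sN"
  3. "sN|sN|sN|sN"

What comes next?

s(k+1) = s(k)·|·s(k) — each term doubles the last with '|' between the halves.
Doubling sN|sN|sN|sN with '|' between the halves:

sN|sN|sN|sN|sN|sN|sN|sN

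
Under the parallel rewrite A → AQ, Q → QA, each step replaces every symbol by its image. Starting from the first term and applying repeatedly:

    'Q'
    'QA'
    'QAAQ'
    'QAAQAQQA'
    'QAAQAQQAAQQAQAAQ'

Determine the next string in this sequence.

QAAQAQQAAQQAQAAQAQQAQAAQQAAQAQQA

φ(QAAQAQQAAQQAQAAQ) expands symbol-by-symbol to QA AQ AQ QA AQ QA QA AQ AQ QA QA AQ QA AQ AQ QA; joining the 16 pieces gives the next term.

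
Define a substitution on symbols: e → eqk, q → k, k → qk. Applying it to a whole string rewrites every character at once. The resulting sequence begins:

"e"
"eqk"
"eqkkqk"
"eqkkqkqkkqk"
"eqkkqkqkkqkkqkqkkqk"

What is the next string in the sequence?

eqkkqkqkkqkkqkqkkqkqkkqkkqkqkkqk

φ(eqkkqkqkkqkkqkqkkqk) expands symbol-by-symbol to eqk k qk qk k qk k qk qk k qk qk k qk k qk qk k qk; joining the 19 pieces gives the next term.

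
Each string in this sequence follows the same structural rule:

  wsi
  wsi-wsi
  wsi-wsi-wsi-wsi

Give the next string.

wsi-wsi-wsi-wsi-wsi-wsi-wsi-wsi

Every step duplicates the string with '-' between the halves.
So the next term is two copies of wsi-wsi-wsi-wsi with '-' between the halves.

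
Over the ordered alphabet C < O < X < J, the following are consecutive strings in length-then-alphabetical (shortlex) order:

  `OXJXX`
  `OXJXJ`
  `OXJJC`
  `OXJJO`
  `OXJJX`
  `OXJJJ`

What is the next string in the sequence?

Treat OXJJJ as a base-4 numeral over the given alphabet and add one, carrying through any trailing J's.

OJCCC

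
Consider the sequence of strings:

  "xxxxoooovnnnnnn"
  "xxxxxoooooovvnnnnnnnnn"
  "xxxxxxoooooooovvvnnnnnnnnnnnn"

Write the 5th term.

xxxxxxxxoooooooooooovvvvvnnnnnnnnnnnnnnnnnn

Reading off run lengths: x runs 4, 5, 6; o runs 4, 6, 8; v runs 1, 2, 3; n runs 6, 9, 12 — each is linear in n, where the shown terms are n = 2, 3, 4.
Setting n = 6 gives 8, 12, 5, 18 characters in each block.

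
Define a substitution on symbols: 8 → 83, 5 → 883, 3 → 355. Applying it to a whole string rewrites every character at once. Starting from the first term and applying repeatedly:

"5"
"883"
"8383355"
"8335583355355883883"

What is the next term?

833553558838838335535588388335588388383833558383355

Replace each of the 19 characters of 8335583355355883883 in place — 83 355 355 883 883 83 355 355 883 883 355 883 883 83 83 355 83 83 355 — and concatenate.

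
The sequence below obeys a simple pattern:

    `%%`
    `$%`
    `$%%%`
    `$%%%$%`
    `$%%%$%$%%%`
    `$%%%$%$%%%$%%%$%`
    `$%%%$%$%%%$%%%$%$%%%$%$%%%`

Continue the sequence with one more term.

$%%%$%$%%%$%%%$%$%%%$%$%%%$%%%$%$%%%$%%%$%

From term 3 onward, concatenate the last term with the second-to-last: $%·%% = $%%%, $%%%·$% = $%%%$%, …
Continuing: $%%%$%$%%%$%%%$%$%%%$%$%%% · $%%%$%$%%%$%%%$% gives term 8.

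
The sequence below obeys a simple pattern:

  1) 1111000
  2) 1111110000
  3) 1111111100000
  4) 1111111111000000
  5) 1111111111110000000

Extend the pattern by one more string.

Reading off run lengths: 1 runs 4, 6, 8, 10, 12; 0 runs 3, 4, 5, 6, 7 — each is linear in n, where the shown terms are n = 2, 3, 4, 5, 6.
At n = 7 the blocks have lengths 14, 8.

1111111111111100000000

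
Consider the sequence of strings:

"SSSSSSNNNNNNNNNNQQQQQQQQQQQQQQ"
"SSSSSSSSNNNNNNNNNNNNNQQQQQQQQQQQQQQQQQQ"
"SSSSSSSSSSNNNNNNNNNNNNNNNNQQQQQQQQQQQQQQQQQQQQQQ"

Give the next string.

Reading off run lengths: S runs 6, 8, 10; N runs 10, 13, 16; Q runs 14, 18, 22 — each is linear in n, where the shown terms are n = 3, 4, 5.
Setting n = 6 gives 12, 19, 26 characters in each block.

SSSSSSSSSSSSNNNNNNNNNNNNNNNNNNNQQQQQQQQQQQQQQQQQQQQQQQQQQ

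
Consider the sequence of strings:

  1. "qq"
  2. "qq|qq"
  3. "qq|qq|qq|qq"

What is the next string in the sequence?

s(k+1) = s(k)·|·s(k) — each term doubles the last with '|' between the halves.
So the next term is two copies of qq|qq|qq|qq with '|' between the halves.

qq|qq|qq|qq|qq|qq|qq|qq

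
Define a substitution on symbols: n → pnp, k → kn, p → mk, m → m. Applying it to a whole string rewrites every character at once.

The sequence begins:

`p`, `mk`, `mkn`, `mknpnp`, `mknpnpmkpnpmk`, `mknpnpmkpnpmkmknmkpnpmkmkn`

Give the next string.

Applying the rule to each of the 26 symbols of mknpnpmkpnpmkmknmkpnpmkmkn gives the pieces m kn pnp mk pnp mk m kn mk pnp mk m kn m kn pnp m kn mk pnp mk m kn m kn pnp, which concatenate to the answer.

mknpnpmkpnpmkmknmkpnpmkmknmknpnpmknmkpnpmkmknmknpnp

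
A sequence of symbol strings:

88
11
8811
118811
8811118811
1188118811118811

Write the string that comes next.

88111188111188118811118811

Each term (from the third on) is the two preceding terms concatenated in order: term 3 = 88·11 = 8811.
Continuing: 8811118811 · 1188118811118811 gives term 7.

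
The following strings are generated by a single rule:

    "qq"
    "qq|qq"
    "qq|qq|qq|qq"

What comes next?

Each string is two copies of the previous one joined by '|'.
So the next term is two copies of qq|qq|qq|qq with '|' between the halves.

qq|qq|qq|qq|qq|qq|qq|qq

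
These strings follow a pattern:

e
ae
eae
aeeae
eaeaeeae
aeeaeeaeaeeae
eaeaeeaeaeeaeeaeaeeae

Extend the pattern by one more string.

aeeaeeaeaeeaeeaeaeeaeaeeaeeaeaeeae

This is a Fibonacci-style word recurrence s(k) = s(k−2)·s(k−1): e.g. e·ae = eae.
Continuing: aeeaeeaeaeeae · eaeaeeaeaeeaeeaeaeeae gives term 8.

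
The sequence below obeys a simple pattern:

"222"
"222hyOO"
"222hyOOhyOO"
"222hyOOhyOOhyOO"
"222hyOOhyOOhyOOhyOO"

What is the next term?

Each term is the previous one with hyOO appended.
Applying this once more to 222hyOOhyOOhyOOhyOO:

222hyOOhyOOhyOOhyOOhyOO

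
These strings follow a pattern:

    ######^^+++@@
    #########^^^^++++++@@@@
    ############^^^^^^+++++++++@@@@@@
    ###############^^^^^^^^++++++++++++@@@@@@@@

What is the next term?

The n-th term is 3n+3 #'s then 2n ^'s then 3n +'s then 2n @'s (n = 1, 2, …).
For the next term, n = 5, so the run lengths are 18, 10, 15, 10.

##################^^^^^^^^^^+++++++++++++++@@@@@@@@@@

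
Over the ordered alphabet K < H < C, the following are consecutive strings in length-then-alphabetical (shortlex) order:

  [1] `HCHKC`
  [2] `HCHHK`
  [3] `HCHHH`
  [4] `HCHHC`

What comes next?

HCHCK

Treat HCHHC as a base-3 numeral over the given alphabet and add one, carrying through any trailing C's.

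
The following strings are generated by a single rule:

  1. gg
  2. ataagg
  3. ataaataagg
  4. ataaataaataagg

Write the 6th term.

The strings grow by a fixed prefix ataa each time.
From ataaataaataagg, 2 further steps: ataaataaataagg → ataaataaataaataagg → (answer).

ataaataaataaataaataagg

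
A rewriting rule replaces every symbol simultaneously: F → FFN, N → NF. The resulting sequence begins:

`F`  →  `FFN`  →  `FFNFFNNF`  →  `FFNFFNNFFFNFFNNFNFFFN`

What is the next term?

φ(FFNFFNNFFFNFFNNFNFFFN) expands symbol-by-symbol to FFN FFN NF FFN FFN NF NF FFN FFN FFN NF FFN FFN NF NF FFN NF FFN FFN FFN NF; joining the 21 pieces gives the next term.

FFNFFNNFFFNFFNNFNFFFNFFNFFNNFFFNFFNNFNFFFNNFFFNFFNFFNNF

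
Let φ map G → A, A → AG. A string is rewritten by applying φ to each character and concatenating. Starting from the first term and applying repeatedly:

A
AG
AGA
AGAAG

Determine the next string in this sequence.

AGAAGAGA

Expanding AGAAG: A→AG, G→A, A→AG, A→AG, G→A. Concatenated: AG A AG AG A.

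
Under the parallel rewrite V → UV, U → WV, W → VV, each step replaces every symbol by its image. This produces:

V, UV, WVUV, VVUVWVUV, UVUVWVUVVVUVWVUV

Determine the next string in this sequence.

Applying the rule to each of the 16 symbols of UVUVWVUVVVUVWVUV gives the pieces WV UV WV UV VV UV WV UV UV UV WV UV VV UV WV UV, which concatenate to the answer.

WVUVWVUVVVUVWVUVUVUVWVUVVVUVWVUV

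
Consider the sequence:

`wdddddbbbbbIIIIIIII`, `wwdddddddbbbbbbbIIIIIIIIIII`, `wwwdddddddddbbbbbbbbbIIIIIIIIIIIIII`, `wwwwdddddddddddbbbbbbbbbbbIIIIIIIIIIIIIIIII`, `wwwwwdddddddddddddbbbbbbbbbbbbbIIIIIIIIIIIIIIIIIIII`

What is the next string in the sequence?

The n-th term is n-1 w's then 2n+1 d's then 2n+1 b's then 3n+2 I's, where the shown terms are n = 2, 3, 4, 5, 6.
For the next term, n = 7, so the run lengths are 6, 15, 15, 23.

wwwwwwdddddddddddddddbbbbbbbbbbbbbbbIIIIIIIIIIIIIIIIIIIIIII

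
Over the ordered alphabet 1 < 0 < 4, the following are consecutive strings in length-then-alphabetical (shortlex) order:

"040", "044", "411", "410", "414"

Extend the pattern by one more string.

The successor of 414 increments the rightmost position that isn't already 4 and resets every position after it to 1.

401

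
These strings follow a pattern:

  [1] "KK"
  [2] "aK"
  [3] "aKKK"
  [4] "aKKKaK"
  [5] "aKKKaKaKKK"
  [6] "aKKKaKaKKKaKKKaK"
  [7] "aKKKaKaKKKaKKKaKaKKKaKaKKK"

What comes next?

aKKKaKaKKKaKKKaKaKKKaKaKKKaKKKaKaKKKaKKKaK

Each term (from the third on) is the previous term followed by the one before it: term 3 = aK·KK = aKKK.
Continuing: aKKKaKaKKKaKKKaKaKKKaKaKKK · aKKKaKaKKKaKKKaK gives term 8.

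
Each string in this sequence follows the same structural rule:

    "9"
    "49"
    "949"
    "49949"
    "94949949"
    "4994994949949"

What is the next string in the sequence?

Each term (from the third on) is the two preceding terms concatenated in order: term 3 = 9·49 = 949.
Continuing: 94949949 · 4994994949949 gives term 7.

949499494994994949949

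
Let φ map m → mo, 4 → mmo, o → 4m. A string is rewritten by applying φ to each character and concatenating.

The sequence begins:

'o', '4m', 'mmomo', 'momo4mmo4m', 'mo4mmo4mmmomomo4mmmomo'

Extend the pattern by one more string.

Rewriting the 22 symbols of mo4mmo4mmmomomo4mmmomo one by one yields mo 4m mmo mo mo 4m mmo mo mo mo 4m mo 4m mo 4m mmo mo mo mo 4m mo 4m; concatenated:

mo4mmmomomo4mmmomomomo4mmo4mmo4mmmomomomo4mmo4m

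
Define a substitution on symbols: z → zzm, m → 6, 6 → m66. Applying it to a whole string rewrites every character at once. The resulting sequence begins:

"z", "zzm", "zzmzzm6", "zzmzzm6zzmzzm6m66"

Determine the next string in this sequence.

zzmzzm6zzmzzm6m66zzmzzm6zzmzzm6m666m66m66

Applying the rule to each of the 17 symbols of zzmzzm6zzmzzm6m66 gives the pieces zzm zzm 6 zzm zzm 6 m66 zzm zzm 6 zzm zzm 6 m66 6 m66 m66, which concatenate to the answer.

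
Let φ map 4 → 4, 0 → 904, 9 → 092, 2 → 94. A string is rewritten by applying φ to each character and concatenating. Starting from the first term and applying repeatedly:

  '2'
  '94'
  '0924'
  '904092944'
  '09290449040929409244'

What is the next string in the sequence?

904092940929044409290449040929409249040929444

Replace each of the 20 characters of 09290449040929409244 in place — 904 092 94 092 904 4 4 092 904 4 904 092 94 092 4 904 092 94 4 4 — and concatenate.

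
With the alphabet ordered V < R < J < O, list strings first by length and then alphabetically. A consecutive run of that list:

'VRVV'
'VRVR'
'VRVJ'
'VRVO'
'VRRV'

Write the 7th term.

Advancing 2 positions from VRRV through VRRV → VRRR reaches term 7.

VRRJ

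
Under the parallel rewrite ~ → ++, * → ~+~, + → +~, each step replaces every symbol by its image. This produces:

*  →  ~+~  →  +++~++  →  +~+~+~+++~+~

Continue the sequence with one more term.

Expanding +~+~+~+++~+~: +→+~, ~→++, +→+~, ~→++, +→+~, ~→++, +→+~, +→+~, +→+~, ~→++, +→+~, ~→++. Concatenated: +~ ++ +~ ++ +~ ++ +~ +~ +~ ++ +~ ++.

+~+++~+++~+++~+~+~+++~++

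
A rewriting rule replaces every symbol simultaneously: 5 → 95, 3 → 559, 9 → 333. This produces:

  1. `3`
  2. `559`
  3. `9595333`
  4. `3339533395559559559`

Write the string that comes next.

Rewriting the 19 symbols of 3339533395559559559 one by one yields 559 559 559 333 95 559 559 559 333 95 95 95 333 95 95 333 95 95 333; concatenated:

5595595593339555955955933395959533395953339595333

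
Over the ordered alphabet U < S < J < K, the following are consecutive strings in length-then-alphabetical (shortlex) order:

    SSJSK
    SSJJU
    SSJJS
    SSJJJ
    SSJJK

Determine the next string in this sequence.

Find the rightmost character of SSJJK below K, bump it to the next letter, and reset everything to its right to U.

SSJKU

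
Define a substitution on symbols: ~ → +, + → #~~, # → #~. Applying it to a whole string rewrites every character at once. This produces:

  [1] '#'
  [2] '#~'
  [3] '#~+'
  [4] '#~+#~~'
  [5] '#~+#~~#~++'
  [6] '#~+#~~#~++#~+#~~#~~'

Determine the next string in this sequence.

Replace each of the 19 characters of #~+#~~#~++#~+#~~#~~ in place — #~ + #~~ #~ + + #~ + #~~ #~~ #~ + #~~ #~ + + #~ + + — and concatenate.

#~+#~~#~++#~+#~~#~~#~+#~~#~++#~++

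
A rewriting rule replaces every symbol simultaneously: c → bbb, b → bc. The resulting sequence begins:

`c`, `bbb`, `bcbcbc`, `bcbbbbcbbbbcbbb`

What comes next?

bcbbbbcbcbcbcbbbbcbcbcbcbbbbcbcbc

φ(bcbbbbcbbbbcbbb) expands symbol-by-symbol to bc bbb bc bc bc bc bbb bc bc bc bc bbb bc bc bc; joining the 15 pieces gives the next term.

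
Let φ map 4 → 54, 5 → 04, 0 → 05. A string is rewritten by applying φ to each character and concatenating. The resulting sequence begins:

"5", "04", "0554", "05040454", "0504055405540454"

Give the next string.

05040554050404540504045405540454

φ(0504055405540454) expands symbol-by-symbol to 05 04 05 54 05 04 04 54 05 04 04 54 05 54 04 54; joining the 16 pieces gives the next term.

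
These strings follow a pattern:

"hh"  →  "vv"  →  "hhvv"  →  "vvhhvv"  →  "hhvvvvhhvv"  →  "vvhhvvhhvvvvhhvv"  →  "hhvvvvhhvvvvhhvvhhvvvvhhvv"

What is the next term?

This is a Fibonacci-style word recurrence s(k) = s(k−2)·s(k−1): e.g. hh·vv = hhvv.
So term 8 is vvhhvvhhvvvvhhvv·hhvvvvhhvvvvhhvvhhvvvvhhvv.

vvhhvvhhvvvvhhvvhhvvvvhhvvvvhhvvhhvvvvhhvv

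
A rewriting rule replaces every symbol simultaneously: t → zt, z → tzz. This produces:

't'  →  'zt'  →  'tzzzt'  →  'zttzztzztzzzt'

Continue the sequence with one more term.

tzzztzttzztzzzttzztzzzttzztzztzzzt

Applying the rule to each of the 13 symbols of zttzztzztzzzt gives the pieces tzz zt zt tzz tzz zt tzz tzz zt tzz tzz tzz zt, which concatenate to the answer.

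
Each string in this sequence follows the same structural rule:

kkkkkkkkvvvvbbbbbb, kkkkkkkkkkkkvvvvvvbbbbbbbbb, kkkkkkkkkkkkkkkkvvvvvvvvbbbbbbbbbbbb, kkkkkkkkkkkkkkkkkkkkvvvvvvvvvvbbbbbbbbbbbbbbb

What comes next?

The n-th term is 4n k's then 2n v's then 3n b's, where the shown terms are n = 2, 3, 4, 5.
Setting n = 6 gives 24, 12, 18 characters in each block.

kkkkkkkkkkkkkkkkkkkkkkkkvvvvvvvvvvvvbbbbbbbbbbbbbbbbbb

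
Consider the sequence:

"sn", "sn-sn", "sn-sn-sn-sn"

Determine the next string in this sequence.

Each string is two copies of the previous one joined by '-'.
One more doubling of sn-sn-sn-sn gives the answer.

sn-sn-sn-sn-sn-sn-sn-sn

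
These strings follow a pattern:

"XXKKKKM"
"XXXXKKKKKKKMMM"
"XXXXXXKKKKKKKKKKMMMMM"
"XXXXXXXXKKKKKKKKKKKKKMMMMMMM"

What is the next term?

XXXXXXXXXXKKKKKKKKKKKKKKKKMMMMMMMMM

The n-th term is 2n X's then 3n+1 K's then 2n-1 M's (n = 1, 2, …).
At n = 5 the blocks have lengths 10, 16, 9.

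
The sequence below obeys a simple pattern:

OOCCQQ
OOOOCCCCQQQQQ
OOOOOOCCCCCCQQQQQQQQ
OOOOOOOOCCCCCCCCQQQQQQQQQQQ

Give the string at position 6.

The n-th term is 2n O's then 2n C's then 3n-1 Q's (n = 1, 2, …).
Setting n = 6 gives 12, 12, 17 characters in each block.

OOOOOOOOOOOOCCCCCCCCCCCCQQQQQQQQQQQQQQQQQ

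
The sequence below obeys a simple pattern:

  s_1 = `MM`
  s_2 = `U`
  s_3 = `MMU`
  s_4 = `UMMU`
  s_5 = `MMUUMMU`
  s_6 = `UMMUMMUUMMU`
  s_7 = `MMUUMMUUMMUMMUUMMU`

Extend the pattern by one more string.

UMMUMMUUMMUMMUUMMUUMMUMMUUMMU

Each term (from the third on) is the two preceding terms concatenated in order: term 3 = MM·U = MMU.
Continuing: UMMUMMUUMMU · MMUUMMUUMMUMMUUMMU gives term 8.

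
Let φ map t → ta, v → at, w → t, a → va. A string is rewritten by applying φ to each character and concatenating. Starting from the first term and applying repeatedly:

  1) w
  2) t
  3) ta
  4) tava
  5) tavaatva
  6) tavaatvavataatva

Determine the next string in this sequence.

tavaatvavataatvaatvatavavataatva

φ(tavaatvavataatva) expands symbol-by-symbol to ta va at va va ta at va at va ta va va ta at va; joining the 16 pieces gives the next term.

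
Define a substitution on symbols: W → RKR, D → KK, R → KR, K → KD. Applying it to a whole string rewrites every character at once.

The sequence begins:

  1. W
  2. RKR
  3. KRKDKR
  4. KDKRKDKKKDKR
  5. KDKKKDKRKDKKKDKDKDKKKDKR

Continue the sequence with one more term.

Replace each of the 24 characters of KDKKKDKRKDKKKDKDKDKKKDKR in place — KD KK KD KD KD KK KD KR KD KK KD KD KD KK KD KK KD KK KD KD KD KK KD KR — and concatenate.

KDKKKDKDKDKKKDKRKDKKKDKDKDKKKDKKKDKKKDKDKDKKKDKR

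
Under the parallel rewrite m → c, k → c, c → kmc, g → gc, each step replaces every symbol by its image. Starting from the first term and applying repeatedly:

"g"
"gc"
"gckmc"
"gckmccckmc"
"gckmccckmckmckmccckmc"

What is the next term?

gckmccckmckmckmccckmccckmccckmckmckmccckmc

Applying the rule to each of the 21 symbols of gckmccckmckmckmccckmc gives the pieces gc kmc c c kmc kmc kmc c c kmc c c kmc c c kmc kmc kmc c c kmc, which concatenate to the answer.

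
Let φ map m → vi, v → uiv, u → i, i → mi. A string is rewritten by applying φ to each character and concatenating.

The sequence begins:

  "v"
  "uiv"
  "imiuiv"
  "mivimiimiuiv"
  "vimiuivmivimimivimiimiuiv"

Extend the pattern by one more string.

Rewriting the 25 symbols of vimiuivmivimimivimiimiuiv one by one yields uiv mi vi mi i mi uiv vi mi uiv mi vi mi vi mi uiv mi vi mi mi vi mi i mi uiv; concatenated:

uivmivimiimiuivvimiuivmivimivimiuivmivimimivimiimiuiv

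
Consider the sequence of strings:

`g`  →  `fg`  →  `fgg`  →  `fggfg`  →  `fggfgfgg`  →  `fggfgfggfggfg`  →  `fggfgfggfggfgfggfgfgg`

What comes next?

This is a Fibonacci-style word recurrence s(k) = s(k−1)·s(k−2): e.g. fg·g = fgg.
So term 8 is fggfgfggfggfgfggfgfgg·fggfgfggfggfg.

fggfgfggfggfgfggfgfggfggfgfggfggfg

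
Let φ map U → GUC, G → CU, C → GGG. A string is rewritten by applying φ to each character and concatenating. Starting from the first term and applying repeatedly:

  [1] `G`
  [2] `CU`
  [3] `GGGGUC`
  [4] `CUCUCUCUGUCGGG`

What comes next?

Rewriting the 14 symbols of CUCUCUCUGUCGGG one by one yields GGG GUC GGG GUC GGG GUC GGG GUC CU GUC GGG CU CU CU; concatenated:

GGGGUCGGGGUCGGGGUCGGGGUCCUGUCGGGCUCUCU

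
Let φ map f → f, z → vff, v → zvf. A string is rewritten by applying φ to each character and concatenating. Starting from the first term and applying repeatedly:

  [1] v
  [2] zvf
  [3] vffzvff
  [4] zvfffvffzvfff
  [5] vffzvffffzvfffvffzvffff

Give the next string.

zvfffvffzvfffffvffzvffffzvfffvffzvfffff

Replace each of the 23 characters of vffzvffffzvfffvffzvffff in place — zvf f f vff zvf f f f f vff zvf f f f zvf f f vff zvf f f f f — and concatenate.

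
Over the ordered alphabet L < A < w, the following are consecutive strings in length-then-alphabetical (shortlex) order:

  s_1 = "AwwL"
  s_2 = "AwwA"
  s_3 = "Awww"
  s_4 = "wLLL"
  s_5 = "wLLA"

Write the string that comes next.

wLLw

The successor of wLLA increments the rightmost position that isn't already w and resets every position after it to L.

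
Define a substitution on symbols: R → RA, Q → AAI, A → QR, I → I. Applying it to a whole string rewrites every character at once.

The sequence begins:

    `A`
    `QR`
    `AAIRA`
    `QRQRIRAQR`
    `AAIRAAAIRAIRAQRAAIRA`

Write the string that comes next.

QRQRIRAQRQRQRIRAQRIRAQRAAIRAQRQRIRAQR

φ(AAIRAAAIRAIRAQRAAIRA) expands symbol-by-symbol to QR QR I RA QR QR QR I RA QR I RA QR AAI RA QR QR I RA QR; joining the 20 pieces gives the next term.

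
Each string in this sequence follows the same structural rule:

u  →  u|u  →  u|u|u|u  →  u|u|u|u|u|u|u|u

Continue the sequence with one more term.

u|u|u|u|u|u|u|u|u|u|u|u|u|u|u|u

Each string is two copies of the previous one joined by '|'.
One more doubling of u|u|u|u|u|u|u|u gives the answer.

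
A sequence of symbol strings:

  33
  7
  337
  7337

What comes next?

3377337

From term 3 onward, concatenate the second-to-last term with the last: 33·7 = 337, 7·337 = 7337, …
The next term joins 337 and 7337.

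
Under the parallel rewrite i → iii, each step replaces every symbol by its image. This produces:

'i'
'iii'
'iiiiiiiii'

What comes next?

Expanding iiiiiiiii: i→iii, i→iii, i→iii, i→iii, i→iii, i→iii, i→iii, i→iii, i→iii. Concatenated: iii iii iii iii iii iii iii iii iii.

iiiiiiiiiiiiiiiiiiiiiiiiiii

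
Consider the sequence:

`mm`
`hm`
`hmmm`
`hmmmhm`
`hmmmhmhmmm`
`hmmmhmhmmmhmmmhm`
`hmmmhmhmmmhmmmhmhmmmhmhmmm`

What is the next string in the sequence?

From term 3 onward, concatenate the last term with the second-to-last: hm·mm = hmmm, hmmm·hm = hmmmhm, …
The next term joins hmmmhmhmmmhmmmhmhmmmhmhmmm and hmmmhmhmmmhmmmhm.

hmmmhmhmmmhmmmhmhmmmhmhmmmhmmmhmhmmmhmmmhm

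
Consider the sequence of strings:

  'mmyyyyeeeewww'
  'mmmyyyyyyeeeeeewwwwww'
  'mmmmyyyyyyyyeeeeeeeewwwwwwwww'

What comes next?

mmmmmyyyyyyyyyyeeeeeeeeeewwwwwwwwwwww

The n-th term is n+1 m's then 2n+2 y's then 2n+2 e's then 3n w's (n = 1, 2, …).
At n = 4 the blocks have lengths 5, 10, 10, 12.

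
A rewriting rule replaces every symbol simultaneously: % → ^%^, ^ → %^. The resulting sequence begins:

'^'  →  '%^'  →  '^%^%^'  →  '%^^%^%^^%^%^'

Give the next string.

^%^%^%^^%^%^^%^%^%^^%^%^^%^%^

Rewriting each symbol of %^^%^%^^%^%^: %→^%^, ^→%^, ^→%^, %→^%^, ^→%^, %→^%^, ^→%^, ^→%^, %→^%^, ^→%^, %→^%^, ^→%^, which concatenates to ^%^ %^ %^ ^%^ %^ ^%^ %^ %^ ^%^ %^ ^%^ %^.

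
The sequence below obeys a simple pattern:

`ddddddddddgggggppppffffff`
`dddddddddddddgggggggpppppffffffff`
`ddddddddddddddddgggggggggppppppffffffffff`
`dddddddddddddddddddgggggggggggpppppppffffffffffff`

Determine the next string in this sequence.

ddddddddddddddddddddddgggggggggggggppppppppffffffffffffff

The n-th term is 3n+1 d's then 2n-1 g's then n+1 p's then 2n f's, where the shown terms are n = 3, 4, 5, 6.
For the next term, n = 7, so the run lengths are 22, 13, 8, 14.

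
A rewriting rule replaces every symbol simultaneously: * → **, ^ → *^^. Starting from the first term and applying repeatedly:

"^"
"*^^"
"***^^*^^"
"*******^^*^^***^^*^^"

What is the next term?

Rewriting the 20 symbols of *******^^*^^***^^*^^ one by one yields ** ** ** ** ** ** ** *^^ *^^ ** *^^ *^^ ** ** ** *^^ *^^ ** *^^ *^^; concatenated:

***************^^*^^***^^*^^*******^^*^^***^^*^^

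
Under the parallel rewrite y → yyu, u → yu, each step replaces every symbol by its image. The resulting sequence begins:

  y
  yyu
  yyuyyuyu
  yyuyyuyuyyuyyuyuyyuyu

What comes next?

Rewriting the 21 symbols of yyuyyuyuyyuyyuyuyyuyu one by one yields yyu yyu yu yyu yyu yu yyu yu yyu yyu yu yyu yyu yu yyu yu yyu yyu yu yyu yu; concatenated:

yyuyyuyuyyuyyuyuyyuyuyyuyyuyuyyuyyuyuyyuyuyyuyyuyuyyuyu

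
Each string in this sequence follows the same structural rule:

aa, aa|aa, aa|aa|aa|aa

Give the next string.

Every step duplicates the string with '|' between the halves.
So the next term is two copies of aa|aa|aa|aa with '|' between the halves.

aa|aa|aa|aa|aa|aa|aa|aa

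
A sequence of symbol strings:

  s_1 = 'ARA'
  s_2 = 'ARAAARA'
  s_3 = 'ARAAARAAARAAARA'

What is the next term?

s(k+1) = s(k)·A·s(k) — each term doubles the last with 'A' between the halves.
Doubling ARAAARAAARAAARA with 'A' between the halves:

ARAAARAAARAAARAAARAAARAAARAAARA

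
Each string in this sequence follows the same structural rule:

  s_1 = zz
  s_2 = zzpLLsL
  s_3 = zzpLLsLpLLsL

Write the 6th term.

The strings grow by a fixed suffix pLLsL each time.
From zzpLLsLpLLsL, 3 further steps: zzpLLsLpLLsL → zzpLLsLpLLsLpLLsL → zzpLLsLpLLsLpLLsLpLLsL → (answer).

zzpLLsLpLLsLpLLsLpLLsLpLLsL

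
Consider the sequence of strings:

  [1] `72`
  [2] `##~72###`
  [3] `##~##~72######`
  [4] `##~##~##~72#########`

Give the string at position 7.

##~##~##~##~##~##~72##################

Every step adds ##~ to the front and ### to the end of the previous string.
From ##~##~##~72#########, 3 further steps: ##~##~##~72######### → ##~##~##~##~72############ → ##~##~##~##~##~72############### → (answer).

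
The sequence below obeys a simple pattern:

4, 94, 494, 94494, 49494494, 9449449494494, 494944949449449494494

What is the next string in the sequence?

This is a Fibonacci-style word recurrence s(k) = s(k−2)·s(k−1): e.g. 4·94 = 494.
The next term joins 9449449494494 and 494944949449449494494.

9449449494494494944949449449494494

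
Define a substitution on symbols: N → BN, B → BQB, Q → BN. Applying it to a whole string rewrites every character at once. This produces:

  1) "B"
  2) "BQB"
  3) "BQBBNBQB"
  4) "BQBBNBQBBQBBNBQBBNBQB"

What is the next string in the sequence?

Rewriting the 21 symbols of BQBBNBQBBQBBNBQBBNBQB one by one yields BQB BN BQB BQB BN BQB BN BQB BQB BN BQB BQB BN BQB BN BQB BQB BN BQB BN BQB; concatenated:

BQBBNBQBBQBBNBQBBNBQBBQBBNBQBBQBBNBQBBNBQBBQBBNBQBBNBQB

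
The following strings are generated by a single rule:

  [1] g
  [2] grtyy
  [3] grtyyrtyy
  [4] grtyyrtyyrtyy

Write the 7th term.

grtyyrtyyrtyyrtyyrtyyrtyy

The strings grow by a fixed suffix rtyy each time.
From grtyyrtyyrtyy, 3 further steps: grtyyrtyyrtyy → grtyyrtyyrtyyrtyy → grtyyrtyyrtyyrtyyrtyy → (answer).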